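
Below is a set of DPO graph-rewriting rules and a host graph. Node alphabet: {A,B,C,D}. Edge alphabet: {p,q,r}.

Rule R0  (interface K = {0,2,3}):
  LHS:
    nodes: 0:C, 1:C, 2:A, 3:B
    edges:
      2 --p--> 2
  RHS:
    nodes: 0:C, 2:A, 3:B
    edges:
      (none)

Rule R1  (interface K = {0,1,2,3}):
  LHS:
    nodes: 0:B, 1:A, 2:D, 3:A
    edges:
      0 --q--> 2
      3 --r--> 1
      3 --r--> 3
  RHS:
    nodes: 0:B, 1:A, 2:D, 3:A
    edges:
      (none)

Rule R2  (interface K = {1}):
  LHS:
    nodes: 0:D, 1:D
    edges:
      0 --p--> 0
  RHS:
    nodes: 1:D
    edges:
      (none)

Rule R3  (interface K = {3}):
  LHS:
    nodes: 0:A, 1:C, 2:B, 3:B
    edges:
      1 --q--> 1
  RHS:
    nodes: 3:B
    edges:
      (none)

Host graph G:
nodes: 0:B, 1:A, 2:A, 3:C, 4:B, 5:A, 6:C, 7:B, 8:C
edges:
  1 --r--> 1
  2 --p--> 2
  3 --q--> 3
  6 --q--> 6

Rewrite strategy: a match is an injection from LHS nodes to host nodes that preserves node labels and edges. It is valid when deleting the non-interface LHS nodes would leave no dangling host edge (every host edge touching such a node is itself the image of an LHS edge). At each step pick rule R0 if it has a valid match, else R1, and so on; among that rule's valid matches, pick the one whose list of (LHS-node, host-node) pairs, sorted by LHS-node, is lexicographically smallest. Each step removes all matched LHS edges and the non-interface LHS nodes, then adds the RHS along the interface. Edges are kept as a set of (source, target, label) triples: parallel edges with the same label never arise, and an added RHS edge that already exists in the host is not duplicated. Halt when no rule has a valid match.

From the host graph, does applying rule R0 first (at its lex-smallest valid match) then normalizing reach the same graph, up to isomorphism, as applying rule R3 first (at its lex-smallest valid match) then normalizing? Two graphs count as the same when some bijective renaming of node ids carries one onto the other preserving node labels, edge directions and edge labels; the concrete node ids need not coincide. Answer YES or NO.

branch R0-first: apply at {0↦3, 1↦8, 2↦2, 3↦0} → |E|=3, then 2 more step(s) → NF |V|=2 |E|=1 V={1:A, 7:B} E=1-r->1
branch R3-first: apply at {0↦5, 1↦3, 2↦0, 3↦4} → |E|=3, then 2 more step(s) → NF |V|=2 |E|=1 V={1:A, 7:B} E=1-r->1
graphs isomorphic (equal up to label-preserving node renaming)

Answer: YES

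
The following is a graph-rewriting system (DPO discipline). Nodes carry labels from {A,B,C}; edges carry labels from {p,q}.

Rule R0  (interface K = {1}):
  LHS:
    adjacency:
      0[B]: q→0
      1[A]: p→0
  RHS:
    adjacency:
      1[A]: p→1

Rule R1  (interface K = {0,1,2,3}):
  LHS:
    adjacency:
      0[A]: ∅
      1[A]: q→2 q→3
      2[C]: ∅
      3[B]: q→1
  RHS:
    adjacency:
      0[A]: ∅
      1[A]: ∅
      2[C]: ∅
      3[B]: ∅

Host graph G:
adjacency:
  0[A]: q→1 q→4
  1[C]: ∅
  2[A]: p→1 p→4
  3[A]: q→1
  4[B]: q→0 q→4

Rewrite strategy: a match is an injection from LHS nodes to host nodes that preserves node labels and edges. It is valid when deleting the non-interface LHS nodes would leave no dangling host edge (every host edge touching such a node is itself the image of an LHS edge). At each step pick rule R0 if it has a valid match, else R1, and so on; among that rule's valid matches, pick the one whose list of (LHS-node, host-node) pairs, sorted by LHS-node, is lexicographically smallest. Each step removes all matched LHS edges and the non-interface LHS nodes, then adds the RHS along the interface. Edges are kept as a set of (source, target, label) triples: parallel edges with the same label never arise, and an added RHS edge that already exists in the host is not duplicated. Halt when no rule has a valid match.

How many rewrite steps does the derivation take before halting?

start.  V:5 E:7  edges: 0-q->1 0-q->4 2-p->1 2-p->4 3-q->1 4-q->0 4-q->4
1. fire R1 via {0↦2, 1↦0, 2↦1, 3↦4}  →  V:5 E:4  edges: 2-p->1 2-p->4 3-q->1 4-q->4
2. fire R0 via {0↦4, 1↦2}  →  V:4 E:3  edges: 2-p->1 2-p->2 3-q->1
final graph: no rule applies after step 2

Answer: 2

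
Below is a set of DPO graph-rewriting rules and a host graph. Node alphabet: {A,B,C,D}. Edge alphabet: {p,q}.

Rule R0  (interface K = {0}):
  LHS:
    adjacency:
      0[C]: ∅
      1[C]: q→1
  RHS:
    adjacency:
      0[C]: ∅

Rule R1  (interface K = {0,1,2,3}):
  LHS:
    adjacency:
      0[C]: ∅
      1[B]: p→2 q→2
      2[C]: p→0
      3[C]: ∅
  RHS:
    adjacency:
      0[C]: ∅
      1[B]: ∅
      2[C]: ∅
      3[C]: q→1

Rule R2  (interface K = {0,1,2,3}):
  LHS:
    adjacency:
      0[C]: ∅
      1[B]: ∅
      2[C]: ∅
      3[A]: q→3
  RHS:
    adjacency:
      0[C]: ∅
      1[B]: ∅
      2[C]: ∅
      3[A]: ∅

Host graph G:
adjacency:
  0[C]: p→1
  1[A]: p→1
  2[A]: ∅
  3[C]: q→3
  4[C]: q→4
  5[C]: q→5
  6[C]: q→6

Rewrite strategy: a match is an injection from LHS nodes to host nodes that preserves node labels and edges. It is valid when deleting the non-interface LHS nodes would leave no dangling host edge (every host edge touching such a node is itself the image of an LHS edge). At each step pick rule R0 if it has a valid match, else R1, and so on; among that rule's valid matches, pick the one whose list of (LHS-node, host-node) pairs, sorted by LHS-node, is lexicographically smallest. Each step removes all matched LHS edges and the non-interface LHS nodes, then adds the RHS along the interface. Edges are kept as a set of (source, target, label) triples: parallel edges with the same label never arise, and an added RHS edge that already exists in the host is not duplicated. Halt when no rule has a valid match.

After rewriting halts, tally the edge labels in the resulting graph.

Answer: p:2

Steps:
start.  V:7 E:6  edges: 0-p->1 1-p->1 3-q->3 4-q->4 5-q->5 6-q->6
1. fire R0 via {0↦0, 1↦3}  →  V:6 E:5  edges: 0-p->1 1-p->1 4-q->4 5-q->5 6-q->6
2. fire R0 via {0↦0, 1↦4}  →  V:5 E:4  edges: 0-p->1 1-p->1 5-q->5 6-q->6
3. fire R0 via {0↦0, 1↦5}  →  V:4 E:3  edges: 0-p->1 1-p->1 6-q->6
4. fire R0 via {0↦0, 1↦6}  →  V:3 E:2  edges: 0-p->1 1-p->1
halt: no rule applies after step 4
NF edges: [(0, 1, 'p'), (1, 1, 'p')]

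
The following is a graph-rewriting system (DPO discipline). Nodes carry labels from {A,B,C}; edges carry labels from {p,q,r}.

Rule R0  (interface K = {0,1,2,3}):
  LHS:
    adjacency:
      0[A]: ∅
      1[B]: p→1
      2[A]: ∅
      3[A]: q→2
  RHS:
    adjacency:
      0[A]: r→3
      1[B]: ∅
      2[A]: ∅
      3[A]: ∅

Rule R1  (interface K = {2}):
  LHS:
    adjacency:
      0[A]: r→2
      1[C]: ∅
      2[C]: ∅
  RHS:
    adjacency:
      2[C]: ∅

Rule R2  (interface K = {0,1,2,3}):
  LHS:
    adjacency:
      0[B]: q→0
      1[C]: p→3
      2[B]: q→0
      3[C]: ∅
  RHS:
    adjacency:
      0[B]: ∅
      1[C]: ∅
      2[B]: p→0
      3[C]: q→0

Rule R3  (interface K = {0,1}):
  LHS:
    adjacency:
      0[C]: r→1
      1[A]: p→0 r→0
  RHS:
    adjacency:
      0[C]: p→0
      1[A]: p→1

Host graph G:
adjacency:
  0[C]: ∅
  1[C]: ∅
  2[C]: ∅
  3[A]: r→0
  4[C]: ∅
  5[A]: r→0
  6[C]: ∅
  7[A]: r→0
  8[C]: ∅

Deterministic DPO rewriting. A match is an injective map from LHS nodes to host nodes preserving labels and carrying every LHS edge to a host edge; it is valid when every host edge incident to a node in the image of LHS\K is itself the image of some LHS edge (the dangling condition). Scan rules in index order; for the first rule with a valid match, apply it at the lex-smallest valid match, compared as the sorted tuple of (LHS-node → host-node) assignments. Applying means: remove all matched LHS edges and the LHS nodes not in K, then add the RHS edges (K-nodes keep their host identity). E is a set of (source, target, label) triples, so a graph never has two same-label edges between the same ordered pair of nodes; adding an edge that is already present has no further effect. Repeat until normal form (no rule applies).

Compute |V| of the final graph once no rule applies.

Answer: 3

Derivation:
[0] host  ⇒  9 nodes, 3 edges  {3-r->0 5-r->0 7-r->0}
[1] R1 @ {0↦3, 1↦1, 2↦0}  ⇒  7 nodes, 2 edges  {5-r->0 7-r->0}
[2] R1 @ {0↦5, 1↦2, 2↦0}  ⇒  5 nodes, 1 edges  {7-r->0}
[3] R1 @ {0↦7, 1↦4, 2↦0}  ⇒  3 nodes, 0 edges  {∅}
final graph: no rule applies after step 3
NF nodes: {0:C, 6:C, 8:C}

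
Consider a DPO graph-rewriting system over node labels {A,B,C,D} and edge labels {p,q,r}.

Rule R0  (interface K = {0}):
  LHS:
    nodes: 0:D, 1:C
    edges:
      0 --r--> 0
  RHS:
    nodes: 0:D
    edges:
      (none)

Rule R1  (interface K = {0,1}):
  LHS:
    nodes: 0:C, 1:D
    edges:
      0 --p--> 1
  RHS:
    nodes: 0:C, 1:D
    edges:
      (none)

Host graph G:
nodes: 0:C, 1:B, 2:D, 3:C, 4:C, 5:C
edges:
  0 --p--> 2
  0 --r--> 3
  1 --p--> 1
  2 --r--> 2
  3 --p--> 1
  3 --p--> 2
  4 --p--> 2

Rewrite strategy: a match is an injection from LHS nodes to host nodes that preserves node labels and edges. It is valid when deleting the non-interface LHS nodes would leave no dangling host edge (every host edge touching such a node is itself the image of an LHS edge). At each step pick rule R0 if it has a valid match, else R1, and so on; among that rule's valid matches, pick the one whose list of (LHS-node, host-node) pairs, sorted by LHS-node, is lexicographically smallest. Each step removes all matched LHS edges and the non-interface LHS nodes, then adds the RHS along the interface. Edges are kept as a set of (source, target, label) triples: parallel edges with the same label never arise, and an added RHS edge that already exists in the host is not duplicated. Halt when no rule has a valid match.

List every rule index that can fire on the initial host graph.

Answer: [R0,R1]

Steps:
R0: 1 valid match — {0↦2, 1↦5}
R1: 3 valid matches — {0↦0, 1↦2}, {0↦3, 1↦2}, {0↦4, 1↦2}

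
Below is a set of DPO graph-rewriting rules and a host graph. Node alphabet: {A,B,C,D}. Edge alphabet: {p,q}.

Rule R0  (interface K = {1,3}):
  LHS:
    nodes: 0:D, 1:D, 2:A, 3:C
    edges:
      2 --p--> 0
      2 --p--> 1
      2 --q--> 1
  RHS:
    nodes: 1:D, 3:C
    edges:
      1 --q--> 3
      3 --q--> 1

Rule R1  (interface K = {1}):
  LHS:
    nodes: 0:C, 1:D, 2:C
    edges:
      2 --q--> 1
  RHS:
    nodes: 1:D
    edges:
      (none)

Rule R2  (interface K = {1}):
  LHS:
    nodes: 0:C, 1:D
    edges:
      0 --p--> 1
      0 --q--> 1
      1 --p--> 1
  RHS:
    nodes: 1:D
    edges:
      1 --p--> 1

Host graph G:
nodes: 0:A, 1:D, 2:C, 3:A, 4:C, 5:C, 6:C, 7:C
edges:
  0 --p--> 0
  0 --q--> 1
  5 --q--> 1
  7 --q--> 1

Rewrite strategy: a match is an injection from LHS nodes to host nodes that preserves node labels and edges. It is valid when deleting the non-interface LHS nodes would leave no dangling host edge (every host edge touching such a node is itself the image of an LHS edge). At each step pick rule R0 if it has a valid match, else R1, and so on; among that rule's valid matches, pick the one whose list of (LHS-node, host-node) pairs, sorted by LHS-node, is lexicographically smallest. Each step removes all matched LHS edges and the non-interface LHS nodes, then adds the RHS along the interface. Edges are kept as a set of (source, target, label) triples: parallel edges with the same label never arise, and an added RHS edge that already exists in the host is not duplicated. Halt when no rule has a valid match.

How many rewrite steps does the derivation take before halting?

Answer: 2

Derivation:
start.  V:8 E:4  edges: 0-p->0 0-q->1 5-q->1 7-q->1
1. fire R1 via {0↦2, 1↦1, 2↦5}  →  V:6 E:3  edges: 0-p->0 0-q->1 7-q->1
2. fire R1 via {0↦4, 1↦1, 2↦7}  →  V:4 E:2  edges: 0-p->0 0-q->1
halt: no rule applies after step 2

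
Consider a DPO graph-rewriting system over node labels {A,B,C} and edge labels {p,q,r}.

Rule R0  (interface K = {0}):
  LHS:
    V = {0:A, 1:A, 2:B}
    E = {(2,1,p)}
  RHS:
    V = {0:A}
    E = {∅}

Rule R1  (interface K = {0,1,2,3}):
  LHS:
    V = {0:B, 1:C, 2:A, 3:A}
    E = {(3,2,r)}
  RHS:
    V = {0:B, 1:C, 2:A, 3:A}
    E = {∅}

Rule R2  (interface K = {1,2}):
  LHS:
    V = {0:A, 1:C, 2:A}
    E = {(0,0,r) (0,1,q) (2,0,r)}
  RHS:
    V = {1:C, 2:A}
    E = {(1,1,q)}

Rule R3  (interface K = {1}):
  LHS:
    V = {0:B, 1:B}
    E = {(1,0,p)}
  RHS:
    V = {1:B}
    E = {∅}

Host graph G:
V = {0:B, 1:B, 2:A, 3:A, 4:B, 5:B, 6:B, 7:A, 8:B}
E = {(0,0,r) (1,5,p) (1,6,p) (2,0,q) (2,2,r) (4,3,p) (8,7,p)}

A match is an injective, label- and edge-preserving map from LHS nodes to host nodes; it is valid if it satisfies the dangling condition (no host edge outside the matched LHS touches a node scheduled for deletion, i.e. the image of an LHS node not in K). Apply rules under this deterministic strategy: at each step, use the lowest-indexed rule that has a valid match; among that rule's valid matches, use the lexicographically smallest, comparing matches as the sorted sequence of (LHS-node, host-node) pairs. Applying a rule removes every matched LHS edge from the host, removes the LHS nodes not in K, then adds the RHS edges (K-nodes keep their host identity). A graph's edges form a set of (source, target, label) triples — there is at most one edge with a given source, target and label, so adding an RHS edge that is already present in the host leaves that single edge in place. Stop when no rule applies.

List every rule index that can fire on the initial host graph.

Answer: [R0,R3]

Steps:
R0: 4 valid matches — {0↦2, 1↦3, 2↦4}, {0↦2, 1↦7, 2↦8}, {0↦3, 1↦7, 2↦8} (+1 more)
R1: no valid match — LHS pattern not found
R2: no valid match — LHS pattern not found
R3: 2 valid matches — {0↦5, 1↦1}, {0↦6, 1↦1}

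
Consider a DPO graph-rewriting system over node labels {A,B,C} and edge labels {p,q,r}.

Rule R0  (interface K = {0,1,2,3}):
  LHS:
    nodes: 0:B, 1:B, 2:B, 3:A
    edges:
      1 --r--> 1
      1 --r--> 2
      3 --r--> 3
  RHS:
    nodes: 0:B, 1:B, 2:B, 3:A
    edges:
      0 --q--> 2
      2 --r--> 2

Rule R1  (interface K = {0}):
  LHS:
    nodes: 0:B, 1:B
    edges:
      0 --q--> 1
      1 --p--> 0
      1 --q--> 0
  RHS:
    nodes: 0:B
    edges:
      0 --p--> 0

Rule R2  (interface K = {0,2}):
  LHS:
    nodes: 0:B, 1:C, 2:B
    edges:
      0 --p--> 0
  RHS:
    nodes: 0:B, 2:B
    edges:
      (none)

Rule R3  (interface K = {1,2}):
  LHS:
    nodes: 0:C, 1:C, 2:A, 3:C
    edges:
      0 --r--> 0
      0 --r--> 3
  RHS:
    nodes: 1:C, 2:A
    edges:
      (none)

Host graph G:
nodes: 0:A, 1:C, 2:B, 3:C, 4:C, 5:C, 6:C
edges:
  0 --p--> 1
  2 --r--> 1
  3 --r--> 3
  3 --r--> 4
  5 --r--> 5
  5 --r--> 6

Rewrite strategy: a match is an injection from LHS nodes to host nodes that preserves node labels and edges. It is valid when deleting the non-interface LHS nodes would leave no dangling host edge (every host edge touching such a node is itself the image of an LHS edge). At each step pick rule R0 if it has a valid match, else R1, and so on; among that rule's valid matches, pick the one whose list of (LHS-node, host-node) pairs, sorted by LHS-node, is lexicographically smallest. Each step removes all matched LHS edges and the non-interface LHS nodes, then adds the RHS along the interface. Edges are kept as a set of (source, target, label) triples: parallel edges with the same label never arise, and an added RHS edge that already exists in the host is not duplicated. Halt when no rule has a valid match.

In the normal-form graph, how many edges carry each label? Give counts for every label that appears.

[0] host  ⇒  7 nodes, 6 edges  {0-p->1 2-r->1 3-r->3 3-r->4 5-r->5 5-r->6}
[1] R3 @ {0↦3, 1↦1, 2↦0, 3↦4}  ⇒  5 nodes, 4 edges  {0-p->1 2-r->1 5-r->5 5-r->6}
[2] R3 @ {0↦5, 1↦1, 2↦0, 3↦6}  ⇒  3 nodes, 2 edges  {0-p->1 2-r->1}
final graph: no rule applies after step 2
NF edges: [(0, 1, 'p'), (2, 1, 'r')]

Answer: p:1 r:1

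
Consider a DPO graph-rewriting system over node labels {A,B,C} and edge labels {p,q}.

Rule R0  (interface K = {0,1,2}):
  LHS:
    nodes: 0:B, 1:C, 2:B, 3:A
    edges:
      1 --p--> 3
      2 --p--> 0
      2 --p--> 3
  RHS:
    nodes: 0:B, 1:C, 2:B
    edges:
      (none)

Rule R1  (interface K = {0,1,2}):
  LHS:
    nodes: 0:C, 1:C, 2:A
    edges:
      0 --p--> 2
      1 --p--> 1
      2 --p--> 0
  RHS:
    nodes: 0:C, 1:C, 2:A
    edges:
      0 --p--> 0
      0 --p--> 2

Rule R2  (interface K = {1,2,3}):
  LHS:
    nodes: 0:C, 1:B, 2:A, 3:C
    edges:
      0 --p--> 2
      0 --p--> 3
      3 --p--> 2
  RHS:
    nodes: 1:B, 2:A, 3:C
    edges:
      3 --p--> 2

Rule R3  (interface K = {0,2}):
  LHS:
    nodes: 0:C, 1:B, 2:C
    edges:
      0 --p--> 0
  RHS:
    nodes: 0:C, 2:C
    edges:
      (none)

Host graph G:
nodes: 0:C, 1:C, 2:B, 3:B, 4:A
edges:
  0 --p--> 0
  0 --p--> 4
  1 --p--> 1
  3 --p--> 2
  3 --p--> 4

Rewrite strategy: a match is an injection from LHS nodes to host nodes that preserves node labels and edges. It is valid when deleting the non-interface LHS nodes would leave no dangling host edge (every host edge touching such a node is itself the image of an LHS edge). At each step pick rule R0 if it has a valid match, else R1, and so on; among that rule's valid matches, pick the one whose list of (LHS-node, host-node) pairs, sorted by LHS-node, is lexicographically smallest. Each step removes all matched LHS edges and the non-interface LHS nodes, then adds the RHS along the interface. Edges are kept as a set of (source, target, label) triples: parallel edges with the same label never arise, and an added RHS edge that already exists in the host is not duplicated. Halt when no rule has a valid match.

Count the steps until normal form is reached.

initial: |V|=5 |E|=5  E = 0-p->0 0-p->4 1-p->1 3-p->2 3-p->4
step 1: apply R0 at {0↦2, 1↦0, 2↦3, 3↦4}  → |V|=4 |E|=2  E = 0-p->0 1-p->1
step 2: apply R3 at {0↦0, 1↦2, 2↦1}  → |V|=3 |E|=1  E = 1-p->1
step 3: apply R3 at {0↦1, 1↦3, 2↦0}  → |V|=2 |E|=0  E = ∅
normal form: no rule applies after step 3

Answer: 3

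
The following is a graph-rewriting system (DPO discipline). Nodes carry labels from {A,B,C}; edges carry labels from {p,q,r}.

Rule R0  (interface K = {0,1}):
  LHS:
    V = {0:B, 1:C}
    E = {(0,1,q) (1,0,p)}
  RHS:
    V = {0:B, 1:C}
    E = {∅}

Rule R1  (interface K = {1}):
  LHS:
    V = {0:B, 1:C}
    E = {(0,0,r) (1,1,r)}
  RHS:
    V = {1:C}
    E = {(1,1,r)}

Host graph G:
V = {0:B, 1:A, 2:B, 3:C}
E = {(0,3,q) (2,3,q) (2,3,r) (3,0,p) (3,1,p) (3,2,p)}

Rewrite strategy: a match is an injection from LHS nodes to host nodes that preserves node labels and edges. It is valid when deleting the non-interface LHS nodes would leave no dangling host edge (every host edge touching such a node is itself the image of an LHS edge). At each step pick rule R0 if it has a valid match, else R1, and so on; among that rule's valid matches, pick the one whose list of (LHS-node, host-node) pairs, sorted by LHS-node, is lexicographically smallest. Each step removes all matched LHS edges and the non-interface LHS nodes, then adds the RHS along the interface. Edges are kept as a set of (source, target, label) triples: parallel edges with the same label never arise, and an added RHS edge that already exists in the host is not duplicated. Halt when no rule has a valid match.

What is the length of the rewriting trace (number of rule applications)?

[0] host  ⇒  4 nodes, 6 edges  {0-q->3 2-q->3 2-r->3 3-p->0 3-p->1 3-p->2}
[1] R0 @ {0↦0, 1↦3}  ⇒  4 nodes, 4 edges  {2-q->3 2-r->3 3-p->1 3-p->2}
[2] R0 @ {0↦2, 1↦3}  ⇒  4 nodes, 2 edges  {2-r->3 3-p->1}
halt: no rule applies after step 2

Answer: 2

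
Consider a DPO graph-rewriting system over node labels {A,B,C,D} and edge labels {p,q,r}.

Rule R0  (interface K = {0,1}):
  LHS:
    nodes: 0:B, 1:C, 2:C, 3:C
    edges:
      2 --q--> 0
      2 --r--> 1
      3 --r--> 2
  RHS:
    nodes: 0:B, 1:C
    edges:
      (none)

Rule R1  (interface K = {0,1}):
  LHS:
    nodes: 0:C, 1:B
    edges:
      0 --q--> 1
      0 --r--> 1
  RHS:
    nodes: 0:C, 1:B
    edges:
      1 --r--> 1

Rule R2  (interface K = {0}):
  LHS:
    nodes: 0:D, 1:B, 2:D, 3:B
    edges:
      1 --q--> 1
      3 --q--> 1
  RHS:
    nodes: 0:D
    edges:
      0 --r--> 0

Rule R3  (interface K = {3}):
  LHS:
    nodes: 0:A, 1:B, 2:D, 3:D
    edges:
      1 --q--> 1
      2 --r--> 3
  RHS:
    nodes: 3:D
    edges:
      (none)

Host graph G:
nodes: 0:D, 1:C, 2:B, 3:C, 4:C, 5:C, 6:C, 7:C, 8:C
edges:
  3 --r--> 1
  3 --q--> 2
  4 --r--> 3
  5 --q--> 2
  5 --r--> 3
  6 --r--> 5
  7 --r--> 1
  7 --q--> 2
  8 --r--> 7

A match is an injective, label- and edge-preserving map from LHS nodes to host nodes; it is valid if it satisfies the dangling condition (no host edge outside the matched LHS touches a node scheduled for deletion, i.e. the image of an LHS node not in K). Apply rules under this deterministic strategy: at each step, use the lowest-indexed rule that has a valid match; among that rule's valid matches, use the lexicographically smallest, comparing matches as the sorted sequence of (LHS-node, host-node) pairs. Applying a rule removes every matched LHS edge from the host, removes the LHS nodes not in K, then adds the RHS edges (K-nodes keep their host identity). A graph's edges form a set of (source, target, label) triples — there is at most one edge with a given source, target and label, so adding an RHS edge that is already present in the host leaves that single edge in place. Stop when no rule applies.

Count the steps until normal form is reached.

initial: |V|=9 |E|=9  E = 3-r->1 3-q->2 4-r->3 5-q->2 5-r->3 6-r->5 7-r->1 7-q->2 8-r->7
step 1: apply R0 at {0↦2, 1↦1, 2↦7, 3↦8}  → |V|=7 |E|=6  E = 3-r->1 3-q->2 4-r->3 5-q->2 5-r->3 6-r->5
step 2: apply R0 at {0↦2, 1↦3, 2↦5, 3↦6}  → |V|=5 |E|=3  E = 3-r->1 3-q->2 4-r->3
step 3: apply R0 at {0↦2, 1↦1, 2↦3, 3↦4}  → |V|=3 |E|=0  E = ∅
normal form: no rule applies after step 3

Answer: 3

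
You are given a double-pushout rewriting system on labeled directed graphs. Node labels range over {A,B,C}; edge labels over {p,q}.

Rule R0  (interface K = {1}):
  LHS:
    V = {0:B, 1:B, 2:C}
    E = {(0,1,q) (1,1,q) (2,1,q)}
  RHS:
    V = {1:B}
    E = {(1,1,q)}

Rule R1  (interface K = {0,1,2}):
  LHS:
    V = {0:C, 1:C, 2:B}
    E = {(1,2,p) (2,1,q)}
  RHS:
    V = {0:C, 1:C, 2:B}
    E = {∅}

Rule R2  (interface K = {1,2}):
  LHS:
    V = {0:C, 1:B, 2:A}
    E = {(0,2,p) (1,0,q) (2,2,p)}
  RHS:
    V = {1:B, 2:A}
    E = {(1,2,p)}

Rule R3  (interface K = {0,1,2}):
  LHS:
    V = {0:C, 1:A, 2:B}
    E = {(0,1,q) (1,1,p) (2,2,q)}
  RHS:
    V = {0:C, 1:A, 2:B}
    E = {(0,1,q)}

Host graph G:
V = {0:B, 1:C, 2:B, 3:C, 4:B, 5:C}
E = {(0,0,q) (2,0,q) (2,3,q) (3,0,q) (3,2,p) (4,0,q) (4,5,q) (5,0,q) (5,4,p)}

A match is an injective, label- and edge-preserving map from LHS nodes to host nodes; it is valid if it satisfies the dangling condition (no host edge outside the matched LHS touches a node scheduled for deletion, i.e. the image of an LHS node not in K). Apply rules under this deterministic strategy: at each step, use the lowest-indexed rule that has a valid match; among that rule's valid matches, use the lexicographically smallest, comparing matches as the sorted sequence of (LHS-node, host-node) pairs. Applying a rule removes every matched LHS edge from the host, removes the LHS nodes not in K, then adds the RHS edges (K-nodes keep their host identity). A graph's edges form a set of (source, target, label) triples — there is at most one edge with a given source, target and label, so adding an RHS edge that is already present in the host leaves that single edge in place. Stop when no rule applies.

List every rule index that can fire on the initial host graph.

Answer: [R1]

Rewrite trace:
R0: no valid match — 4 raw matches, all fail dangling condition
R1: 4 valid matches — {0↦1, 1↦3, 2↦2}, {0↦1, 1↦5, 2↦4}, {0↦3, 1↦5, 2↦4} (+1 more)
R2: no valid match — LHS pattern not found
R3: no valid match — LHS pattern not found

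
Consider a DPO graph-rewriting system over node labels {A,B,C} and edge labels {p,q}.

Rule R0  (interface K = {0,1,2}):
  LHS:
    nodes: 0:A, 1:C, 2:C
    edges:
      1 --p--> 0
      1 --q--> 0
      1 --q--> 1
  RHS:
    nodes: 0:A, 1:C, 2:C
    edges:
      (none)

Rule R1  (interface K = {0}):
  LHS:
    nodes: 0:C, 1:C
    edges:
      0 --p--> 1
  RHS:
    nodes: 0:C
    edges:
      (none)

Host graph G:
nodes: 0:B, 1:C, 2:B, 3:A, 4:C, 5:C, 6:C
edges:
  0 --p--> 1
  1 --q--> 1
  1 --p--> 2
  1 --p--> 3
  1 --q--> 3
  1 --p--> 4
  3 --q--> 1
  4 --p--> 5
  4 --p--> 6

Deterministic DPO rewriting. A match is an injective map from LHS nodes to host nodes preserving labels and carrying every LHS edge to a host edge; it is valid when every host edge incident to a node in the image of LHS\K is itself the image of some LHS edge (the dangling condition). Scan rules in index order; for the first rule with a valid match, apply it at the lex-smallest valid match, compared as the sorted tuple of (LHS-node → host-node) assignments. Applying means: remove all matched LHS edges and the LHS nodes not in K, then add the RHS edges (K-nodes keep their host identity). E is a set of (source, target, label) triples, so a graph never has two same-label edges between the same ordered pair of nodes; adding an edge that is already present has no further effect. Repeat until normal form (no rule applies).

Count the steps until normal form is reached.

[0] host  ⇒  7 nodes, 9 edges  {0-p->1 1-q->1 1-p->2 1-p->3 1-q->3 1-p->4 3-q->1 4-p->5 4-p->6}
[1] R0 @ {0↦3, 1↦1, 2↦4}  ⇒  7 nodes, 6 edges  {0-p->1 1-p->2 1-p->4 3-q->1 4-p->5 4-p->6}
[2] R1 @ {0↦4, 1↦5}  ⇒  6 nodes, 5 edges  {0-p->1 1-p->2 1-p->4 3-q->1 4-p->6}
[3] R1 @ {0↦4, 1↦6}  ⇒  5 nodes, 4 edges  {0-p->1 1-p->2 1-p->4 3-q->1}
[4] R1 @ {0↦1, 1↦4}  ⇒  4 nodes, 3 edges  {0-p->1 1-p->2 3-q->1}
normal form: no rule applies after step 4

Answer: 4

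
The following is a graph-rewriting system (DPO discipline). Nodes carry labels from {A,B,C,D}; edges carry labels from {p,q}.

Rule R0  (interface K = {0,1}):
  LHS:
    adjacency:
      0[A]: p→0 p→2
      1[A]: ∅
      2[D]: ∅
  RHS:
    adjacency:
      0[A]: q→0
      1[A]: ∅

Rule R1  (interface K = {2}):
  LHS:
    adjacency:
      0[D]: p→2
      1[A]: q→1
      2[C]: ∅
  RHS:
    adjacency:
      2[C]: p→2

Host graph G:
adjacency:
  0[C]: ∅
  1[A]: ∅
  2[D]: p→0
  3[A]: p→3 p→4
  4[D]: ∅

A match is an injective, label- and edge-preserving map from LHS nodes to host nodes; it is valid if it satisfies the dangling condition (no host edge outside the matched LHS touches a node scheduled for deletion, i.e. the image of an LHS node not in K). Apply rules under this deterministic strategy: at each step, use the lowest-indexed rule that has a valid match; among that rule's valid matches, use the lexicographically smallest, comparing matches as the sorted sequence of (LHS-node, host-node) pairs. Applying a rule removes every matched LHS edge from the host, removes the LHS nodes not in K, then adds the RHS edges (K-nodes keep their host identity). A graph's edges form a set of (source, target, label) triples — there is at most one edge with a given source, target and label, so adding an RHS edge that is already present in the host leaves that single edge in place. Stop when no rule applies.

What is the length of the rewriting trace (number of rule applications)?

initial: |V|=5 |E|=3  E = 2-p->0 3-p->3 3-p->4
step 1: apply R0 at {0↦3, 1↦1, 2↦4}  → |V|=4 |E|=2  E = 2-p->0 3-q->3
step 2: apply R1 at {0↦2, 1↦3, 2↦0}  → |V|=2 |E|=1  E = 0-p->0
final graph: no rule applies after step 2

Answer: 2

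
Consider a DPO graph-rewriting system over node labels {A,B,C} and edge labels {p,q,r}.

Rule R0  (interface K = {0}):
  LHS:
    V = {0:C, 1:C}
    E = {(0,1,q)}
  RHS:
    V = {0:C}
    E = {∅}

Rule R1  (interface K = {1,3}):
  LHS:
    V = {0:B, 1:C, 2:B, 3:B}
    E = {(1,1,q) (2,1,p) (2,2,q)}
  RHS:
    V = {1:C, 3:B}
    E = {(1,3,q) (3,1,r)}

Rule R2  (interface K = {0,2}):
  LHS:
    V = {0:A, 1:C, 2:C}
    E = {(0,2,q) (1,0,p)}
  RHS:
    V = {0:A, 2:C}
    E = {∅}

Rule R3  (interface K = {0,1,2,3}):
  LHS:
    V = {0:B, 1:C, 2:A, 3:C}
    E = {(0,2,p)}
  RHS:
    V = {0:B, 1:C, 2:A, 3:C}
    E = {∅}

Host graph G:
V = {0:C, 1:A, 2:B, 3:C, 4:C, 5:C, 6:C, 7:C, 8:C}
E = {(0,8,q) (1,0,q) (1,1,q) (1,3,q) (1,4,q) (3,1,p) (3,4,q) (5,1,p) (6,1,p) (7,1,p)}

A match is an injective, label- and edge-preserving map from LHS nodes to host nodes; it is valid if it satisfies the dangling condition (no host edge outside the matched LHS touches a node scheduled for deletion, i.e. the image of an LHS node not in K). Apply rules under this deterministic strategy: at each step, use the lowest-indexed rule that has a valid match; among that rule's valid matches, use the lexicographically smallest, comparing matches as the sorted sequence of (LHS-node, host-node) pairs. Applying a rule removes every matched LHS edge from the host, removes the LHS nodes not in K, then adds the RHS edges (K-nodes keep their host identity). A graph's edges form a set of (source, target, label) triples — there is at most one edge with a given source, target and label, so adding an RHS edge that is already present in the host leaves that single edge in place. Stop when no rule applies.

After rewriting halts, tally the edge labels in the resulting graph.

Answer: p:1 q:1

Derivation:
start.  V:9 E:10  edges: 0-q->8 1-q->0 1-q->1 1-q->3 1-q->4 3-p->1 3-q->4 5-p->1 6-p->1 7-p->1
1. fire R0 via {0↦0, 1↦8}  →  V:8 E:9  edges: 1-q->0 1-q->1 1-q->3 1-q->4 3-p->1 3-q->4 5-p->1 6-p->1 7-p->1
2. fire R2 via {0↦1, 1↦5, 2↦0}  →  V:7 E:7  edges: 1-q->1 1-q->3 1-q->4 3-p->1 3-q->4 6-p->1 7-p->1
3. fire R2 via {0↦1, 1↦6, 2↦3}  →  V:6 E:5  edges: 1-q->1 1-q->4 3-p->1 3-q->4 7-p->1
4. fire R2 via {0↦1, 1↦7, 2↦4}  →  V:5 E:3  edges: 1-q->1 3-p->1 3-q->4
5. fire R0 via {0↦3, 1↦4}  →  V:4 E:2  edges: 1-q->1 3-p->1
halt: no rule applies after step 5
NF edges: [(1, 1, 'q'), (3, 1, 'p')]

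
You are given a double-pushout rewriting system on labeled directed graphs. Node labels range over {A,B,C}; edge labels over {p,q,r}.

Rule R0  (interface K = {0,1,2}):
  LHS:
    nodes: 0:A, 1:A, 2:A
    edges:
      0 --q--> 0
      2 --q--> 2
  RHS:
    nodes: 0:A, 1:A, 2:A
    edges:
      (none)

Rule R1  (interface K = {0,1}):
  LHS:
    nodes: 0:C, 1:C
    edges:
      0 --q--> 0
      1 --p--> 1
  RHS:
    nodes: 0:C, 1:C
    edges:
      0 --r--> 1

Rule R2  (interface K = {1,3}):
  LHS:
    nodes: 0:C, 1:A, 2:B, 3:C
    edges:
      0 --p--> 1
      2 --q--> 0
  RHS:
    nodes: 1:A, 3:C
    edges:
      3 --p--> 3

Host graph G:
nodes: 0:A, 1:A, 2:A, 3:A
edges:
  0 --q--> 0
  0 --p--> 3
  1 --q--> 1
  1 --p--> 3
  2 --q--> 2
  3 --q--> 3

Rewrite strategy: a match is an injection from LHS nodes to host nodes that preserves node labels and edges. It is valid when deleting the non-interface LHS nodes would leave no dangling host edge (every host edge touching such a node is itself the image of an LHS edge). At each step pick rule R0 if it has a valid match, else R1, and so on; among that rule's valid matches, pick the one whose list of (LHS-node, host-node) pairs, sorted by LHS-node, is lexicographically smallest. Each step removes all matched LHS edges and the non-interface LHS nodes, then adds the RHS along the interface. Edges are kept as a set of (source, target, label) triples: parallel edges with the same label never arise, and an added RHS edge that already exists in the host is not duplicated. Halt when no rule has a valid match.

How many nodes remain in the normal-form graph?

Answer: 4

Rewrite trace:
start.  V:4 E:6  edges: 0-q->0 0-p->3 1-q->1 1-p->3 2-q->2 3-q->3
1. fire R0 via {0↦0, 1↦1, 2↦2}  →  V:4 E:4  edges: 0-p->3 1-q->1 1-p->3 3-q->3
2. fire R0 via {0↦1, 1↦0, 2↦3}  →  V:4 E:2  edges: 0-p->3 1-p->3
halt: no rule applies after step 2
NF nodes: {0:A, 1:A, 2:A, 3:A}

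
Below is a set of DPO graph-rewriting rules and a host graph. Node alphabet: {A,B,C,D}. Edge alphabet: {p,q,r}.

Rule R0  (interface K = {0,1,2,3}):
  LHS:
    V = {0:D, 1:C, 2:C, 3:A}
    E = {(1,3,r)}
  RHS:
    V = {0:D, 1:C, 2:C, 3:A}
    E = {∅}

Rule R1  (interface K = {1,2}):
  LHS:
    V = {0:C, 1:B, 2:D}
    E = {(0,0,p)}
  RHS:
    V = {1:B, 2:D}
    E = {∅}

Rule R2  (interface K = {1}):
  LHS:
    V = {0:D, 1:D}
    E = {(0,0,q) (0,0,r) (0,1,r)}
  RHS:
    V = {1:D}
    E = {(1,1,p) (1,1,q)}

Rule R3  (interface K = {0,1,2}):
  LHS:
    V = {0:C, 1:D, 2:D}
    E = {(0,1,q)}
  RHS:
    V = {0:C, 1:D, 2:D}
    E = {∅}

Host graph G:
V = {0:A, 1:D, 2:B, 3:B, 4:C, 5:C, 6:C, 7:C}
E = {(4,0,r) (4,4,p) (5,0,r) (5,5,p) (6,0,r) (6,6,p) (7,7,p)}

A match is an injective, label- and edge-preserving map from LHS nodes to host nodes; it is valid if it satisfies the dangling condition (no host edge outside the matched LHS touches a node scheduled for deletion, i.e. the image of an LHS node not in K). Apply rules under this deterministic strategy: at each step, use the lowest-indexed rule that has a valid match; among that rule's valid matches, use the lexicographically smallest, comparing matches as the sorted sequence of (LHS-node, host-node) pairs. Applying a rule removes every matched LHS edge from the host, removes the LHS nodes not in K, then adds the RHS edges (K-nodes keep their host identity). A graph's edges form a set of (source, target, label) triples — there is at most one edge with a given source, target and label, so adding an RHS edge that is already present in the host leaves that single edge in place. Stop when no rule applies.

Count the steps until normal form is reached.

Answer: 7

Steps:
[0] host  ⇒  8 nodes, 7 edges  {4-r->0 4-p->4 5-r->0 5-p->5 6-r->0 6-p->6 7-p->7}
[1] R0 @ {0↦1, 1↦4, 2↦5, 3↦0}  ⇒  8 nodes, 6 edges  {4-p->4 5-r->0 5-p->5 6-r->0 6-p->6 7-p->7}
[2] R0 @ {0↦1, 1↦5, 2↦4, 3↦0}  ⇒  8 nodes, 5 edges  {4-p->4 5-p->5 6-r->0 6-p->6 7-p->7}
[3] R0 @ {0↦1, 1↦6, 2↦4, 3↦0}  ⇒  8 nodes, 4 edges  {4-p->4 5-p->5 6-p->6 7-p->7}
[4] R1 @ {0↦4, 1↦2, 2↦1}  ⇒  7 nodes, 3 edges  {5-p->5 6-p->6 7-p->7}
[5] R1 @ {0↦5, 1↦2, 2↦1}  ⇒  6 nodes, 2 edges  {6-p->6 7-p->7}
[6] R1 @ {0↦6, 1↦2, 2↦1}  ⇒  5 nodes, 1 edges  {7-p->7}
[7] R1 @ {0↦7, 1↦2, 2↦1}  ⇒  4 nodes, 0 edges  {∅}
halt: no rule applies after step 7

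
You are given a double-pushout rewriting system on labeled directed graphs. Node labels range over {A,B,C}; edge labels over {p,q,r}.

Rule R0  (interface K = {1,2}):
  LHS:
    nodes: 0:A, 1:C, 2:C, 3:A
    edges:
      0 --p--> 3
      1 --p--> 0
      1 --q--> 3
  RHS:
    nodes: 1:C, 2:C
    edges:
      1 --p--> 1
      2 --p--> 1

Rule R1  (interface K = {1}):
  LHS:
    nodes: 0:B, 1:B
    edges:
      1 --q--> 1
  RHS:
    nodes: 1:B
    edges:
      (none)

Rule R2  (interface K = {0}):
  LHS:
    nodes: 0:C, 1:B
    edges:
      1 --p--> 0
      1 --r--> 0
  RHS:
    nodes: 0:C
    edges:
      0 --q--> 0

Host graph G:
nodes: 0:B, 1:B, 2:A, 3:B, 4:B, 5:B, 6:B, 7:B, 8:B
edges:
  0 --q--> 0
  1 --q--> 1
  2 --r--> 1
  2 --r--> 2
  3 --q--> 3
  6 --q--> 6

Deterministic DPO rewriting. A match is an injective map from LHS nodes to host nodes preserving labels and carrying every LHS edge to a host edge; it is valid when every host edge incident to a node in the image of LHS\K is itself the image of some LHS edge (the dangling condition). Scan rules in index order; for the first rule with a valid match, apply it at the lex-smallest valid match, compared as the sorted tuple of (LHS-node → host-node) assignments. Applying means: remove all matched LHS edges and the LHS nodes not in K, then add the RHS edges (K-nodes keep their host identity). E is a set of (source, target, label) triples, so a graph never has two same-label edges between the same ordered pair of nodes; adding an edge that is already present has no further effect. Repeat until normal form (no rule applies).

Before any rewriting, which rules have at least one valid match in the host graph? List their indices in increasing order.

R0: no valid match — LHS pattern not found
R1: 16 valid matches — {0↦4, 1↦0}, {0↦4, 1↦1}, {0↦4, 1↦3} (+13 more)
R2: no valid match — LHS pattern not found

Answer: [R1]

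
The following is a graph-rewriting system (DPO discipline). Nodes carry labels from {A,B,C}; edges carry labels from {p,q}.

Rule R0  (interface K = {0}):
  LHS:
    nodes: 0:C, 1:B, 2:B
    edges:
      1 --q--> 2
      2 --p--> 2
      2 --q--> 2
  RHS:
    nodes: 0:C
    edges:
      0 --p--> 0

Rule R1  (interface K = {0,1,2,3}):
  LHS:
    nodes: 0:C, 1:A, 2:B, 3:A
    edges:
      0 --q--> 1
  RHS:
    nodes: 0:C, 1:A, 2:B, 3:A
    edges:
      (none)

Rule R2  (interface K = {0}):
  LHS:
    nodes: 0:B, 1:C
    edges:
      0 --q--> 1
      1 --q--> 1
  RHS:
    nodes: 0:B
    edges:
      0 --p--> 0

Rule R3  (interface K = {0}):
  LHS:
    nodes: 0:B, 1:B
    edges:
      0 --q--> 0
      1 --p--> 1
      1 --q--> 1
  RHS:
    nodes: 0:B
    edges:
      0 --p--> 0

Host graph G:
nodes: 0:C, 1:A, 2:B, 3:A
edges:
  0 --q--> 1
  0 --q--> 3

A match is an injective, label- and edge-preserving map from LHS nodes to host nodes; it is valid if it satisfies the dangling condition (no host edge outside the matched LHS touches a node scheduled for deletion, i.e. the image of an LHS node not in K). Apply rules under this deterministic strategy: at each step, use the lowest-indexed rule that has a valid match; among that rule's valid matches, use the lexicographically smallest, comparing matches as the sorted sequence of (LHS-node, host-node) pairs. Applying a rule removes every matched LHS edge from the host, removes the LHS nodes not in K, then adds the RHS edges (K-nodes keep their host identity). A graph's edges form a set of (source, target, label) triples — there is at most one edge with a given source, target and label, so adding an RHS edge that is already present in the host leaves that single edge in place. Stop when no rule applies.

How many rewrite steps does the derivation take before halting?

Answer: 2

Derivation:
initial: |V|=4 |E|=2  E = 0-q->1 0-q->3
step 1: apply R1 at {0↦0, 1↦1, 2↦2, 3↦3}  → |V|=4 |E|=1  E = 0-q->3
step 2: apply R1 at {0↦0, 1↦3, 2↦2, 3↦1}  → |V|=4 |E|=0  E = ∅
halt: no rule applies after step 2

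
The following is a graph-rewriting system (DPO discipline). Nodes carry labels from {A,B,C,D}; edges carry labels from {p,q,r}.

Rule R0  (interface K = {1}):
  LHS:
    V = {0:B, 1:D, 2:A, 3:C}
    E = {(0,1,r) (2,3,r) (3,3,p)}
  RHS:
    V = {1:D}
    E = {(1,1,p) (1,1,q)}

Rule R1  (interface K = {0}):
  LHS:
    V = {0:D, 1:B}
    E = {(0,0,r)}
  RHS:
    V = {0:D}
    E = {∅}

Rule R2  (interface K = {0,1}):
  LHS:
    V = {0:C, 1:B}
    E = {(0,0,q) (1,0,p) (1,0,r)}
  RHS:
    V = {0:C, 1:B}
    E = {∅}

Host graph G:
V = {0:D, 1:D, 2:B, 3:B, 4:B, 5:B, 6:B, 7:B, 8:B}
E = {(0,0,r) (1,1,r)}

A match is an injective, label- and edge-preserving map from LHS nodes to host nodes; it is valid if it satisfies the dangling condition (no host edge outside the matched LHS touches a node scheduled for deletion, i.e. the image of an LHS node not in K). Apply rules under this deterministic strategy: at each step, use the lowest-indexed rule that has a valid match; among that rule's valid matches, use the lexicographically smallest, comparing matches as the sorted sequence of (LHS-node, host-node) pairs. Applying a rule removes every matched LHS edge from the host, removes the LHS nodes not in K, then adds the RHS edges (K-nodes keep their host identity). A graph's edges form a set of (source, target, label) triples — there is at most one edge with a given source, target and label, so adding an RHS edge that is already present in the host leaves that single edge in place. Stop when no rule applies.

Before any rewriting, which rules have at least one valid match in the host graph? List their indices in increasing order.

R0: no valid match — LHS pattern not found
R1: 14 valid matches — {0↦0, 1↦2}, {0↦0, 1↦3}, {0↦0, 1↦4} (+11 more)
R2: no valid match — LHS pattern not found

Answer: [R1]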